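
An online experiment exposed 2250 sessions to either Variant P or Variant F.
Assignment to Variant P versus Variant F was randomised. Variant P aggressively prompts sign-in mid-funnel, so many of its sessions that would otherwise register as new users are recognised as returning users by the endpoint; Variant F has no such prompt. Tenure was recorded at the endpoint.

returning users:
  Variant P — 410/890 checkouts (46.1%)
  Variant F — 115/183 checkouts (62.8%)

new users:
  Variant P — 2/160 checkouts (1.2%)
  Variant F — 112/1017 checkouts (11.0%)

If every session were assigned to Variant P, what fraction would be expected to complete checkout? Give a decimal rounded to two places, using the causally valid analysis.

0.39

The user tenure-specific comparison favours Variant F throughout, but the pooled figures favour Variant P. The question is whether to condition on user tenure.
User tenure is recorded after the variant and is itself shifted by it — it sits on the causal path from variant to outcome. Conditioning on a mediator would strip out part of the effect we want; the pooled comparison gives the total causal effect.
So P(outcome | do(Variant P)) is just the pooled rate for Variant P: 412/1050 = 0.392.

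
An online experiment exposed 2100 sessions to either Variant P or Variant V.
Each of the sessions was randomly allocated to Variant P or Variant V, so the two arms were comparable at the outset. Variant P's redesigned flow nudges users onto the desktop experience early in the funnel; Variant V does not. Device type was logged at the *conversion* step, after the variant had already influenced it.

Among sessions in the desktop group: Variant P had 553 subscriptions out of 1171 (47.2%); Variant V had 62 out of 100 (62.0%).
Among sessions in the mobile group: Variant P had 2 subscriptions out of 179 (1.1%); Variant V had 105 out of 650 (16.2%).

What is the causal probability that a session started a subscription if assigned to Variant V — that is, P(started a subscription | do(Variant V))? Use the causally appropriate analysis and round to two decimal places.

The device type-specific comparison favours Variant V throughout, but the pooled figures favour Variant P. The question is whether to condition on device type.
The distribution of device type is itself part of what the variant does — it is an intermediate outcome. Holding it fixed would remove that part of the effect; the total effect is the pooled difference.
So P(outcome | do(Variant V)) is just the pooled rate for Variant V: 167/750 = 0.223.

0.22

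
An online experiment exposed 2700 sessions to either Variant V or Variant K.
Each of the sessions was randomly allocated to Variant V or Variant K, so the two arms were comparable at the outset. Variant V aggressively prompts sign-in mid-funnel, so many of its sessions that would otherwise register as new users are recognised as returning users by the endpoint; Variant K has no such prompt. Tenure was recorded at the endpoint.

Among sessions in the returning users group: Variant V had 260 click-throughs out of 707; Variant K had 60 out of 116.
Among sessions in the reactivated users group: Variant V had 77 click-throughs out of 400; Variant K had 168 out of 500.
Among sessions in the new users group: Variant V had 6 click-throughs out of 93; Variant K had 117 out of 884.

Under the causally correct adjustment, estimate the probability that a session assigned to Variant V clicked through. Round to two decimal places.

0.29

The user tenure-specific comparison favours Variant K throughout, but the pooled figures favour Variant V. The question is whether to condition on user tenure.
User tenure is recorded after the variant and is itself shifted by it — it sits on the causal path from variant to outcome. Conditioning on a mediator would strip out part of the effect we want; the pooled comparison gives the total causal effect.
So P(outcome | do(Variant V)) is just the pooled rate for Variant V: 343/1200 = 0.286.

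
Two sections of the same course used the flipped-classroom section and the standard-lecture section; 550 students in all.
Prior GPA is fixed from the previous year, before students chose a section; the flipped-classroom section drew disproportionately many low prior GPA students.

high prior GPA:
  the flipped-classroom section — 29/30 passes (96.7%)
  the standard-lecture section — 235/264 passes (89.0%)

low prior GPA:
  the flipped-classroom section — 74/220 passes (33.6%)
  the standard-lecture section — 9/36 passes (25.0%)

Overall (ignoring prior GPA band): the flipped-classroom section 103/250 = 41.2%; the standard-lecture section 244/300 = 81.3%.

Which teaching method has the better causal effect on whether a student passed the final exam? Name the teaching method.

the flipped-classroom section

The stratified and pooled comparisons disagree (the flipped-classroom section wins within each prior GPA band; the standard-lecture section wins overall), so the answer turns on the causal role of prior GPA band.
The imbalance in prior GPA band arose from how students were allocated, not from anything the teaching method did; and prior GPA band independently affects the outcome. The pooled gap is confounded — condition on prior GPA band.
Within each level — high prior GPA: 96.7% vs 89.0%; low prior GPA: 33.6% vs 25.0% — the flipped-classroom section is higher every time.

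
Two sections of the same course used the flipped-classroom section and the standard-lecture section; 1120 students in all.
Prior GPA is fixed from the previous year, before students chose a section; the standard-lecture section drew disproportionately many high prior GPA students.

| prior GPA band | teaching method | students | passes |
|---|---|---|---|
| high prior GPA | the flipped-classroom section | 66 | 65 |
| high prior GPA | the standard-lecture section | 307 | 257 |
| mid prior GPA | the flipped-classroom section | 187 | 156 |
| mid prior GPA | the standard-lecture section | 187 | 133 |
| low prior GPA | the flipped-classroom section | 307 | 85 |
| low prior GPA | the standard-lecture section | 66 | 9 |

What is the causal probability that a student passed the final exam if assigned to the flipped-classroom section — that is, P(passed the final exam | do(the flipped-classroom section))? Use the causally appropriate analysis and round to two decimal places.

The prior GPA band-specific comparison favours the flipped-classroom section throughout, but the pooled figures favour the standard-lecture section. The question is whether to condition on prior GPA band.
Prior GPA band differs across teaching methods for reasons unrelated to any effect of the teaching method itself, and it separately predicts the outcome — a classic confounder. We must compare within prior GPA band levels.
Standardising the flipped-classroom section to the population prior GPA band mix: 0.333·65/66 + 0.334·156/187 + 0.333·85/307 = 0.699.

0.70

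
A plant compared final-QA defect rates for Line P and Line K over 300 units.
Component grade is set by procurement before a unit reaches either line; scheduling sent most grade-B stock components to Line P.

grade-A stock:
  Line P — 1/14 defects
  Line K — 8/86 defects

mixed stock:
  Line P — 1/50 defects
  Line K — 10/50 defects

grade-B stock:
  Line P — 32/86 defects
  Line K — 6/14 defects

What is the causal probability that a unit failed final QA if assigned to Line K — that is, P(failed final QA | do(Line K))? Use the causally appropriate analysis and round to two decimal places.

Within every component grade level Line P has the lower rate, yet pooled Line K does — Simpson's reversal.
Component grade differs across lines for reasons unrelated to any effect of the line itself, and it separately predicts the outcome — a classic confounder. We must compare within component grade levels.
Standardising Line K to the population component grade mix: 0.333·8/86 + 0.333·10/50 + 0.333·6/14 = 0.241.

0.24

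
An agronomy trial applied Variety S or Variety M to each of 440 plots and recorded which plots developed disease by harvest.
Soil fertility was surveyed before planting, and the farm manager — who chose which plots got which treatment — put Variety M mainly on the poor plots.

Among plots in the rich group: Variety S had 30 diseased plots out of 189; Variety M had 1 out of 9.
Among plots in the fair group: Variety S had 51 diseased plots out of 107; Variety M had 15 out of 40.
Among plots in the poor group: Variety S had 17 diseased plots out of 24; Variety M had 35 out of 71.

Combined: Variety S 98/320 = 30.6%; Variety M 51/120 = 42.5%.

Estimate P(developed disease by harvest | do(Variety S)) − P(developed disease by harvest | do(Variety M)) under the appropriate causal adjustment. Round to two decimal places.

+0.10

Soil fertility is set before the variety has any effect — it is not caused by the variety — and it independently drives the outcome. That makes it a confounder, so the causal comparison is within soil fertility levels.
Adjusting over the population distribution of soil fertility: 0.450·(0.159−0.111) + 0.334·(0.477−0.375) + 0.216·(0.708−0.493) = +0.102.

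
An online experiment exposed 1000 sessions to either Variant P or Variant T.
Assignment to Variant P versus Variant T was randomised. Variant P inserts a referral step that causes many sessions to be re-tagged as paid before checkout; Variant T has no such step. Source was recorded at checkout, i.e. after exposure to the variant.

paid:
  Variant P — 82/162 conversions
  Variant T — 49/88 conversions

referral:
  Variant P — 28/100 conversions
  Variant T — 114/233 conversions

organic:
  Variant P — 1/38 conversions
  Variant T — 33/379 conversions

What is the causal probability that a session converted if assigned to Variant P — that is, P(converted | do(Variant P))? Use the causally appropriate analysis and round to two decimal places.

Traffic source is downstream of the variant. One should not condition on a consequence of treatment, so the overall rates are the right comparison.
So P(outcome | do(Variant P)) is just the pooled rate for Variant P: 111/300 = 0.370.

0.37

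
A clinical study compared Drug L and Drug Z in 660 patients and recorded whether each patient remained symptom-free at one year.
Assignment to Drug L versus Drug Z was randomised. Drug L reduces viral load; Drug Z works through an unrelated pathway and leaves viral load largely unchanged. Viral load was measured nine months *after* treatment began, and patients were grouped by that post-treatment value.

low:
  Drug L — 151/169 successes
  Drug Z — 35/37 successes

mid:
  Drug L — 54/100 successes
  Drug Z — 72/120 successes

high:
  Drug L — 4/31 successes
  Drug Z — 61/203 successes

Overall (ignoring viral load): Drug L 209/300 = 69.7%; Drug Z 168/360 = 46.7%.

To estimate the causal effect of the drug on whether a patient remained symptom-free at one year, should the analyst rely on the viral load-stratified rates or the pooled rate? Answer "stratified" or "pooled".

The stratified and pooled comparisons disagree (Drug Z wins within each viral load; Drug L wins overall), so the answer turns on the causal role of viral load.
Viral load here is a post-treatment variable shaped by the drug; conditioning on it would introduce bias rather than remove it. The overall comparison is the causal one.
Pooled: Drug L 69.7% vs Drug Z 46.7%; Drug L is higher overall.

pooled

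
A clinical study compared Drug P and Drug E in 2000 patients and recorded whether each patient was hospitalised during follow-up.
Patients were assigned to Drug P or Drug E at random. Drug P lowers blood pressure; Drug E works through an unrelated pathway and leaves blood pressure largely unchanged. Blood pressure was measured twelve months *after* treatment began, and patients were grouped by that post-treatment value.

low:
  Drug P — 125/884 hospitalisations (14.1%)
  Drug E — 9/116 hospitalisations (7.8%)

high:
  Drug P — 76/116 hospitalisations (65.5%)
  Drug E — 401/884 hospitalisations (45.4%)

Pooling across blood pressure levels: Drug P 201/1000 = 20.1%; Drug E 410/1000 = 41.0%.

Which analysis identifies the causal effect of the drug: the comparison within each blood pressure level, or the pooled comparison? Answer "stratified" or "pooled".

pooled

Stratifying would compare drugs among patients the drugs themselves sorted into blood pressure groups — a form of selection on an intermediate. The unconditioned pooled rates give the total causal effect.
Pooled: Drug P 20.1% vs Drug E 41.0%; Drug P is lower overall.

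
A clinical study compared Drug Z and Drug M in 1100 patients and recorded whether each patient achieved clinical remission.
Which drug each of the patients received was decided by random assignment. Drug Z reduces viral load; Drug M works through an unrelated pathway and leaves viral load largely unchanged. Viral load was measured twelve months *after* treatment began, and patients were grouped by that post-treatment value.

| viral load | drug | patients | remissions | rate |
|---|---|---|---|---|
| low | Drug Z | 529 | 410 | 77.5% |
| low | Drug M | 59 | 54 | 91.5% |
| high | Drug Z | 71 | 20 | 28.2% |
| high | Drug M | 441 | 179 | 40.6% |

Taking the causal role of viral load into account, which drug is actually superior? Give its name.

Viral load lies on the pathway drug → viral load → outcome, so adjusting for it blocks the indirect effect. For the total causal effect of drug, use the unadjusted pooled rates.
Pooled: Drug Z 71.7% vs Drug M 46.6%; Drug Z is higher overall.

Drug Z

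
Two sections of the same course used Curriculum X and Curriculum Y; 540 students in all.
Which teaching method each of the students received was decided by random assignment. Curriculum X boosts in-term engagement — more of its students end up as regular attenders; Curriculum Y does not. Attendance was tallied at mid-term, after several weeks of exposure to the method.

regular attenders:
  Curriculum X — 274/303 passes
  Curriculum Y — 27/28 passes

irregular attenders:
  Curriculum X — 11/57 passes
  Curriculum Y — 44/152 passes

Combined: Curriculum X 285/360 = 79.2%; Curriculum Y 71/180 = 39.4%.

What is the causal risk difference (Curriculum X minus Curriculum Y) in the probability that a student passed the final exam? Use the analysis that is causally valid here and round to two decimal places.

+0.40

Within every mid-term attendance level Curriculum Y has the higher rate, yet pooled Curriculum X does — Simpson's reversal.
Mid-term attendance lies on the pathway teaching method → mid-term attendance → outcome, so adjusting for it blocks the indirect effect. For the total causal effect of teaching method, use the unadjusted pooled rates.
The causal difference is the pooled difference: 0.792 − 0.394 = +0.397.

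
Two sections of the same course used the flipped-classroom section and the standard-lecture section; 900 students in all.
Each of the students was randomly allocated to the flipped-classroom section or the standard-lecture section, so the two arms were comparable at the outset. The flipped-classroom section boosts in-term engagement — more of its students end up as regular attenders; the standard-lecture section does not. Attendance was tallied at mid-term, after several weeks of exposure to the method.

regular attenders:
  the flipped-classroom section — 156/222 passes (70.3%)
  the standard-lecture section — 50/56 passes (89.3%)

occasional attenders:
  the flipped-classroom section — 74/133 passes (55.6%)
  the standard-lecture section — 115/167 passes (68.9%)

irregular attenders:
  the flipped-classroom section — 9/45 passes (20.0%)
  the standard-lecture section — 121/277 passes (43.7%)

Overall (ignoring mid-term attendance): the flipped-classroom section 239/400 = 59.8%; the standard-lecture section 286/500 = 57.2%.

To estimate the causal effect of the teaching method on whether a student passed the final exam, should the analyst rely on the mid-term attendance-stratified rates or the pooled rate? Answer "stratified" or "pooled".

pooled

Mid-term attendance here is a post-treatment variable shaped by the teaching method; conditioning on it would introduce bias rather than remove it. The overall comparison is the causal one.
Pooled: the flipped-classroom section 59.8% vs the standard-lecture section 57.2%; the flipped-classroom section is higher overall.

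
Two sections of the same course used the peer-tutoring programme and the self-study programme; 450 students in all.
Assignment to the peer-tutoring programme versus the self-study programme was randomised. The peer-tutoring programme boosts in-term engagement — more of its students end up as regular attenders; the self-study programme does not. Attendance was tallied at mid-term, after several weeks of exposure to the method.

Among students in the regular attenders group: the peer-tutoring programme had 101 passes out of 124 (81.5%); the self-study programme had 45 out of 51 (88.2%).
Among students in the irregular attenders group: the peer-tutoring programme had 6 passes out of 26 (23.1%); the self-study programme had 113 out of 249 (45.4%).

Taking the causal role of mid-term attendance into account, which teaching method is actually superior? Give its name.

the peer-tutoring programme

Mid-term attendance here is a post-treatment variable shaped by the teaching method; conditioning on it would introduce bias rather than remove it. The overall comparison is the causal one.
Pooled: the peer-tutoring programme 71.3% vs the self-study programme 52.7%; the peer-tutoring programme is higher overall.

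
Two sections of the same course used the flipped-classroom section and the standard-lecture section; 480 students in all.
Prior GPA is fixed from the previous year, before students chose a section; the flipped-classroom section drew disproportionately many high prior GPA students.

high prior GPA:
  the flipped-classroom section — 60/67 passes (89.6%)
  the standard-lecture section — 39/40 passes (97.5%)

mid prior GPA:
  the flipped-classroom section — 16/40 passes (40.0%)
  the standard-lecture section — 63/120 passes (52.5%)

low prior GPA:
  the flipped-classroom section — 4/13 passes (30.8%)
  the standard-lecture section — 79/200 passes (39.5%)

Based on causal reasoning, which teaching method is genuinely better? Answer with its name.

the standard-lecture section

Prior GPA band satisfies the back-door criterion: it is not a descendant of the teaching method, and it blocks the spurious path from teaching method to outcome. Adjusting for it (i.e., using the within-prior GPA band rates) gives the causal effect.
Within each level — high prior GPA: 89.6% vs 97.5%; mid prior GPA: 40.0% vs 52.5%; low prior GPA: 30.8% vs 39.5% — the standard-lecture section is higher every time.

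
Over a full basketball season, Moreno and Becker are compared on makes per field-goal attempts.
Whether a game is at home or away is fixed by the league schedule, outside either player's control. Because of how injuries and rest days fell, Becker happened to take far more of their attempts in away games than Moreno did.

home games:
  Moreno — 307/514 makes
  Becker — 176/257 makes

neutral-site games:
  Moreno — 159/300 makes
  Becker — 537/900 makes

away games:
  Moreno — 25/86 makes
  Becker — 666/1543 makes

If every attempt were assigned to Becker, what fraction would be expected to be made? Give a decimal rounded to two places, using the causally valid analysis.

0.54

Within every game venue level Becker has the higher rate, yet pooled Moreno does — Simpson's reversal.
The imbalance in game venue arose from how field-goal attempts were allocated, not from anything the player did; and game venue independently affects the outcome. The pooled gap is confounded — condition on game venue.
Standardising Becker to the population game venue mix: 0.214·176/257 + 0.333·537/900 + 0.453·666/1543 = 0.541.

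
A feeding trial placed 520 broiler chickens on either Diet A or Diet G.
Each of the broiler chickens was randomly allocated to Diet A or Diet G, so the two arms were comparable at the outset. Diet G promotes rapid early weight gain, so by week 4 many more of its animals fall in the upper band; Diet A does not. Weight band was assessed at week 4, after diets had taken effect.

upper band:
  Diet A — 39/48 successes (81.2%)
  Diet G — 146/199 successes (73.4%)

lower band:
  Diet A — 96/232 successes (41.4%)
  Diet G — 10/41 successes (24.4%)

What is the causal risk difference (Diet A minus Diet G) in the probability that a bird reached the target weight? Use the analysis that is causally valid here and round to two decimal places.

-0.17

Week-4 weight band is downstream of the diet. One should not condition on a consequence of treatment, so the overall rates are the right comparison.
The causal difference is the pooled difference: 0.482 − 0.650 = -0.168.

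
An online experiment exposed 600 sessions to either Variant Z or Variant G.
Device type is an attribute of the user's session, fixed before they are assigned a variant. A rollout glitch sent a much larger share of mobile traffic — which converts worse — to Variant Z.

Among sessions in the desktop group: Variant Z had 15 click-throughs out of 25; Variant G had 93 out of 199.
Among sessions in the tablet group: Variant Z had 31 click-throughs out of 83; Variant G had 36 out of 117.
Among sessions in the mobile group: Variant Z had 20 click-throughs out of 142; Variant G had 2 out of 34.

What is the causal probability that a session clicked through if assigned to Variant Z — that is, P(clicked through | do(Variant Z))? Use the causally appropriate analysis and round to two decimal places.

Variant Z is higher inside every device type stratum but Variant G is higher in aggregate. Whether to stratify depends on how device type relates to the variant.
The imbalance in device type arose from how sessions were allocated, not from anything the variant did; and device type independently affects the outcome. The pooled gap is confounded — condition on device type.
Standardising Variant Z to the population device type mix: 0.373·15/25 + 0.333·31/83 + 0.293·20/142 = 0.390.

0.39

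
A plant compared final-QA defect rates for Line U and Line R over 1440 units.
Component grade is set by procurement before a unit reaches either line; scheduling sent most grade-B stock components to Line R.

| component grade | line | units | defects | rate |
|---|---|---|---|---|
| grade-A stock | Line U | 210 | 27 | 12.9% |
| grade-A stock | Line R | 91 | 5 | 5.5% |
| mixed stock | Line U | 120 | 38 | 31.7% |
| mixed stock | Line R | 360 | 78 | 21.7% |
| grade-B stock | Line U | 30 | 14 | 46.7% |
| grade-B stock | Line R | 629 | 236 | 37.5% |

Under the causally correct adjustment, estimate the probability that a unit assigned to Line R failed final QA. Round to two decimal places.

Within every component grade level Line R has the lower rate, yet pooled Line U does — Simpson's reversal.
Since component grade is a pre-existing factor (not a product of the line) and it affects the outcome on its own, it is a confounder. The stratified rates, not the pooled rate, identify the causal effect.
Standardising Line R to the population component grade mix: 0.209·5/91 + 0.333·78/360 + 0.458·236/629 = 0.255.

0.26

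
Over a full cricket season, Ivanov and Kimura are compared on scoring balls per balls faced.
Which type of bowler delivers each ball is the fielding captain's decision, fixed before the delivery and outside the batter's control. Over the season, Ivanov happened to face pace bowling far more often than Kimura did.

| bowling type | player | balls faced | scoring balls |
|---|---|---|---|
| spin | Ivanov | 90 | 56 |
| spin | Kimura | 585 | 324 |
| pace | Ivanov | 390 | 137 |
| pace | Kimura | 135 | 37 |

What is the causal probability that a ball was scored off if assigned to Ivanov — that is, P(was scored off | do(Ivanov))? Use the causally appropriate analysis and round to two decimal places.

Within every bowling type level Ivanov has the higher rate, yet pooled Kimura does — Simpson's reversal.
Here bowling type is a common cause — it drives both which player a case falls under and the outcome. The crude comparison mixes populations; the stratum-specific rates are the causally relevant ones.
Standardising Ivanov to the population bowling type mix: 0.562·56/90 + 0.438·137/390 = 0.504.

0.50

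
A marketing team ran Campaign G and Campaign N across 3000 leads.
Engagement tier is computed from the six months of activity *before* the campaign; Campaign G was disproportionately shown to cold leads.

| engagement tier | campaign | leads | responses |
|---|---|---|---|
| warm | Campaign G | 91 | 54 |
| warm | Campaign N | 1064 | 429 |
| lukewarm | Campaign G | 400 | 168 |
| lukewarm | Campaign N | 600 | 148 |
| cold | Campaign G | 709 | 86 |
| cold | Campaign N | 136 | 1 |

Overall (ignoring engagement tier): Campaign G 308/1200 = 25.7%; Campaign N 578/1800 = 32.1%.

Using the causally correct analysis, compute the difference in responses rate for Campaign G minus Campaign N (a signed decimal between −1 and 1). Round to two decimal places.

The imbalance in engagement tier arose from how leads were allocated, not from anything the campaign did; and engagement tier independently affects the outcome. The pooled gap is confounded — condition on engagement tier.
Adjusting over the population distribution of engagement tier: 0.385·(0.593−0.403) + 0.333·(0.420−0.247) + 0.282·(0.121−0.007) = +0.163.

+0.16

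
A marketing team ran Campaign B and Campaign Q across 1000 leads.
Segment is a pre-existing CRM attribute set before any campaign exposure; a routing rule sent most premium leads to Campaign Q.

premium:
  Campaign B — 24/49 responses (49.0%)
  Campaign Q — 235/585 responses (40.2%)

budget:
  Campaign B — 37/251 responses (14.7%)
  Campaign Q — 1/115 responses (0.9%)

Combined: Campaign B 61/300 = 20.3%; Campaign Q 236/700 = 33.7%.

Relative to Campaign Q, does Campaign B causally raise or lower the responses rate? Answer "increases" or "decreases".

increases

The customer segment-specific comparison favours Campaign B throughout, but the pooled figures favour Campaign Q. The question is whether to condition on customer segment.
The imbalance in customer segment arose from how leads were allocated, not from anything the campaign did; and customer segment independently affects the outcome. The pooled gap is confounded — condition on customer segment.
Within each level — premium: 49.0% vs 40.2%; budget: 14.7% vs 0.9% — Campaign B is higher every time.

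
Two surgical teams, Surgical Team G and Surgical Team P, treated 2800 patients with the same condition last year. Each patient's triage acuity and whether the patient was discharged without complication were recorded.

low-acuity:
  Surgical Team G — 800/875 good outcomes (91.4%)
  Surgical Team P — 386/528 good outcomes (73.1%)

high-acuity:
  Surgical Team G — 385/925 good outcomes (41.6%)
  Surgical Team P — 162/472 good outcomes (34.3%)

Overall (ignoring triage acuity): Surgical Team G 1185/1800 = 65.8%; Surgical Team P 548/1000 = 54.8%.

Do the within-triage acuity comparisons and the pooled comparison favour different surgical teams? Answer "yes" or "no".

no

Within each triage acuity level (low-acuity 91.4% vs 73.1%; high-acuity 41.6% vs 34.3%), Surgical Team G has the higher rate every time. Pooled: 65.8% vs 54.8% — Surgical Team G has the higher rate overall. They agree.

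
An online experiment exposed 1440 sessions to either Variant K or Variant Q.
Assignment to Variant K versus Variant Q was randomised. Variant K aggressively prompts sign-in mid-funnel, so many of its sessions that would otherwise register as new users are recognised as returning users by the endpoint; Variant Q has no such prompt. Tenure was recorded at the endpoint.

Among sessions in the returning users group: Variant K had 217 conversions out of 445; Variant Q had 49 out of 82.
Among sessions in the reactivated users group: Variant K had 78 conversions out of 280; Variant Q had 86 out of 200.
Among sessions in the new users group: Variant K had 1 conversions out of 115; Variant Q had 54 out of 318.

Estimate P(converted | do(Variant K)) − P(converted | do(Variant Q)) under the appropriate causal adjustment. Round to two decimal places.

Because the variant influences user tenure, user tenure is a post-treatment mediator, not a confounder. Stratifying on it would bias the estimate; the causal effect is the crude pooled difference.
The causal difference is the pooled difference: 0.352 − 0.315 = +0.037.

+0.04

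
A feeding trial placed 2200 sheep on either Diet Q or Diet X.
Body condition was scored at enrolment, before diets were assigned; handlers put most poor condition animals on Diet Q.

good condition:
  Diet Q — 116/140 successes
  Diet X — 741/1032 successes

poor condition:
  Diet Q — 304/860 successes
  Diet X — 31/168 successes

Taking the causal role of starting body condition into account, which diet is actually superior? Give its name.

The stratified and pooled comparisons disagree (Diet Q wins within each starting body condition; Diet X wins overall), so the answer turns on the causal role of starting body condition.
The imbalance in starting body condition arose from how sheep were allocated, not from anything the diet did; and starting body condition independently affects the outcome. The pooled gap is confounded — condition on starting body condition.
Within each level — good condition: 82.9% vs 71.8%; poor condition: 35.3% vs 18.5% — Diet Q is higher every time.

Diet Q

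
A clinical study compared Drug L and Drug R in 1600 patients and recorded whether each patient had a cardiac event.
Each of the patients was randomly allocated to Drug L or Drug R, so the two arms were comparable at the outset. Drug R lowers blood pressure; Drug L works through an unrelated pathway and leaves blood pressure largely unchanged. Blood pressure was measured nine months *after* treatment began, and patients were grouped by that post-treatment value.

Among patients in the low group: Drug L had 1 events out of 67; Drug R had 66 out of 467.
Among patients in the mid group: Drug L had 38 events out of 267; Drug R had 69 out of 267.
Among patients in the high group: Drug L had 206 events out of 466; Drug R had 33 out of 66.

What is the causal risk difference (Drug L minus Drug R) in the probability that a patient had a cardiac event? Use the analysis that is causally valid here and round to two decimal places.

+0.10

Because the drug influences blood pressure, blood pressure is a post-treatment mediator, not a confounder. Stratifying on it would bias the estimate; the causal effect is the crude pooled difference.
The causal difference is the pooled difference: 0.306 − 0.210 = +0.096.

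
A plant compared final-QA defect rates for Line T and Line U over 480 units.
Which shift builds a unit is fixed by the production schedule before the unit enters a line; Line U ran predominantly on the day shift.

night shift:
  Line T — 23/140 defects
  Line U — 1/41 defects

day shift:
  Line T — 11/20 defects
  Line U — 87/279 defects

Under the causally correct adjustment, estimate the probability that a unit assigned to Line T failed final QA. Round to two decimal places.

The stratified and pooled comparisons disagree (Line U wins within each shift; Line T wins overall), so the answer turns on the causal role of shift.
Shift is set before the line has any effect — it is not caused by the line — and it independently drives the outcome. That makes it a confounder, so the causal comparison is within shift levels.
Standardising Line T to the population shift mix: 0.377·23/140 + 0.623·11/20 = 0.405.

0.40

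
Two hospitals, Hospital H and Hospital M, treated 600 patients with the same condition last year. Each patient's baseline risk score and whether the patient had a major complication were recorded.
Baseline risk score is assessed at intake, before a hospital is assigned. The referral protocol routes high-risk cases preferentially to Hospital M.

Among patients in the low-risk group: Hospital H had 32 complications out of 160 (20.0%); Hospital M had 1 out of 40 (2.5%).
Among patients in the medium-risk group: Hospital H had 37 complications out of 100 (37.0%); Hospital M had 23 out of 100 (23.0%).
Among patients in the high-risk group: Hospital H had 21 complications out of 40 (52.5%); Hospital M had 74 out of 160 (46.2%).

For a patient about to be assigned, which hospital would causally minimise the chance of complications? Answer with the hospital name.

The baseline risk score-specific comparison favours Hospital M throughout, but the pooled figures favour Hospital H. The question is whether to condition on baseline risk score.
The imbalance in baseline risk score arose from how patients were allocated, not from anything the hospital did; and baseline risk score independently affects the outcome. The pooled gap is confounded — condition on baseline risk score.
Within each level — low-risk: 20.0% vs 2.5%; medium-risk: 37.0% vs 23.0%; high-risk: 52.5% vs 46.2% — Hospital M is lower every time.

Hospital M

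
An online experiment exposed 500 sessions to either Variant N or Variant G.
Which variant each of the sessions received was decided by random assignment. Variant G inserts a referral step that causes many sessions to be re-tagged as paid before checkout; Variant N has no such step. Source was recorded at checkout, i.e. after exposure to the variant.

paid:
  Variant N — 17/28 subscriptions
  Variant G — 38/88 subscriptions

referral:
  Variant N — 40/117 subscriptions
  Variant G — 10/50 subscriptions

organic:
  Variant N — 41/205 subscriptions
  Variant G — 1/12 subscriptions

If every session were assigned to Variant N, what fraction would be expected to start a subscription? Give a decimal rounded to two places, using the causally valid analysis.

Traffic source here is a post-treatment variable shaped by the variant; conditioning on it would introduce bias rather than remove it. The overall comparison is the causal one.
So P(outcome | do(Variant N)) is just the pooled rate for Variant N: 98/350 = 0.280.

0.28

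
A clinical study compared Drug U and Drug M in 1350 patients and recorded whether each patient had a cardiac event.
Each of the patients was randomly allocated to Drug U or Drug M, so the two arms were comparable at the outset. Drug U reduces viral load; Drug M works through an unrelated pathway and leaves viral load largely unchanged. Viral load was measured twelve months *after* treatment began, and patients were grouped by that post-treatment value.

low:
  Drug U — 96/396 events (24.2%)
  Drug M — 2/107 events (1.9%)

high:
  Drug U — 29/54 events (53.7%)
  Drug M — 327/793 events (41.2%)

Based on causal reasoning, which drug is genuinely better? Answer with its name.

Viral load is downstream of the drug. One should not condition on a consequence of treatment, so the overall rates are the right comparison.
Pooled: Drug U 27.8% vs Drug M 36.6%; Drug U is lower overall.

Drug U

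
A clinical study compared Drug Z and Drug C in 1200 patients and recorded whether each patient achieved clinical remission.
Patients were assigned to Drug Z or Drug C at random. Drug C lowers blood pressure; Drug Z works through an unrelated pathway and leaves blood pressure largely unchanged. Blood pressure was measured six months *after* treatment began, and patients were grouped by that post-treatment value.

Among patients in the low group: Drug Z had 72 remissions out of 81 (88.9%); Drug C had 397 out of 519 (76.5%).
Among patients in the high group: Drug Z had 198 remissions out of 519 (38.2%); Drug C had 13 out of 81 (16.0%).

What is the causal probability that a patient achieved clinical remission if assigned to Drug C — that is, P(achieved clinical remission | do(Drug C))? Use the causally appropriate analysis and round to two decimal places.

Because the drug influences blood pressure, blood pressure is a post-treatment mediator, not a confounder. Stratifying on it would bias the estimate; the causal effect is the crude pooled difference.
So P(outcome | do(Drug C)) is just the pooled rate for Drug C: 410/600 = 0.683.

0.68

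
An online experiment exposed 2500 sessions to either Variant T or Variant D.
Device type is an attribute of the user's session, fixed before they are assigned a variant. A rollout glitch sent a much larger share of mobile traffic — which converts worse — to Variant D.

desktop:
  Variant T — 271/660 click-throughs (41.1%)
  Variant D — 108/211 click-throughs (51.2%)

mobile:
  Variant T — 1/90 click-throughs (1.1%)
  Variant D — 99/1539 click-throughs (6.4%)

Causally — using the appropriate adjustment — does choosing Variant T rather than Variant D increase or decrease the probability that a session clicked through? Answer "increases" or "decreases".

Within every device type level Variant D has the higher rate, yet pooled Variant T does — Simpson's reversal.
Device type is set before the variant has any effect — it is not caused by the variant — and it independently drives the outcome. That makes it a confounder, so the causal comparison is within device type levels.
Within each level — desktop: 41.1% vs 51.2%; mobile: 1.1% vs 6.4% — Variant D is higher every time.

decreases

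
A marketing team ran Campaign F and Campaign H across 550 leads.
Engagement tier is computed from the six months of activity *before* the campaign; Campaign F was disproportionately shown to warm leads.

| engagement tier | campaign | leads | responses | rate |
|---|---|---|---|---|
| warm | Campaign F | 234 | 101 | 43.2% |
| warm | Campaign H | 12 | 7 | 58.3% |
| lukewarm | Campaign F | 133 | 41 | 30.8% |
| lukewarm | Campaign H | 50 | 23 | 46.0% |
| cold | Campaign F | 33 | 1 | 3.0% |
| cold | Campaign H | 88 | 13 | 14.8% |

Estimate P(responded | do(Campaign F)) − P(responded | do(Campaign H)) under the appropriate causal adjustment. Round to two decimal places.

-0.14

Within every engagement tier level Campaign H has the higher rate, yet pooled Campaign F does — Simpson's reversal.
Engagement tier is set before the campaign has any effect — it is not caused by the campaign — and it independently drives the outcome. That makes it a confounder, so the causal comparison is within engagement tier levels.
Adjusting over the population distribution of engagement tier: 0.447·(0.432−0.583) + 0.333·(0.308−0.460) + 0.220·(0.030−0.148) = -0.144.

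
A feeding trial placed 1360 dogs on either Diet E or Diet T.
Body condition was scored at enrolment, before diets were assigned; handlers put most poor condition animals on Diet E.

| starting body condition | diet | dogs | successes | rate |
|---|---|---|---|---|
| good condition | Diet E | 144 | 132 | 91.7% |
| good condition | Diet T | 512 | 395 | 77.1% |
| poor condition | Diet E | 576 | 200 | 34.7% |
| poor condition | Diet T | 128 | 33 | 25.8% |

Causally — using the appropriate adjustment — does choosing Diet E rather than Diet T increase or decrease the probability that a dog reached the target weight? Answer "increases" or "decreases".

increases

The imbalance in starting body condition arose from how dogs were allocated, not from anything the diet did; and starting body condition independently affects the outcome. The pooled gap is confounded — condition on starting body condition.
Within each level — good condition: 91.7% vs 77.1%; poor condition: 34.7% vs 25.8% — Diet E is higher every time.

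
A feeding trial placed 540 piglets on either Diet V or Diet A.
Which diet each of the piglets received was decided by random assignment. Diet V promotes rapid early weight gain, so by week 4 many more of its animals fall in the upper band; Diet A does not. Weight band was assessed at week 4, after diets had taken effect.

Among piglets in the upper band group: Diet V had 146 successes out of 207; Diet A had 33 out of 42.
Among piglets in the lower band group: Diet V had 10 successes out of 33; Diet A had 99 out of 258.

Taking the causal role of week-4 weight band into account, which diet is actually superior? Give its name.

Diet V

Within every week-4 weight band level Diet A has the higher rate, yet pooled Diet V does — Simpson's reversal.
Week-4 weight band lies on the pathway diet → week-4 weight band → outcome, so adjusting for it blocks the indirect effect. For the total causal effect of diet, use the unadjusted pooled rates.
Pooled: Diet V 65.0% vs Diet A 44.0%; Diet V is higher overall.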